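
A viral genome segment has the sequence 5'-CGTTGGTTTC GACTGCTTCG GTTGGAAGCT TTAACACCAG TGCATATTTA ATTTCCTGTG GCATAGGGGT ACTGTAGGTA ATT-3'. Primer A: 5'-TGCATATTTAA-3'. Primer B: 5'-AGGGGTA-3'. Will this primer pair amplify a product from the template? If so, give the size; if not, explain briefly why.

No product — both primers anneal to the same strand and extend in the same direction.

Primer A (TGCATATTTAA) matches the top strand at positions 41–51 (3' end points downstream).
Primer B (AGGGGTA) also matches the top strand directly, at positions 65–71 — its reverse complement TACCCCT is not present.
Both primers anneal to the bottom strand with 3' ends pointing the same way, so neither can prime synthesis back toward the other.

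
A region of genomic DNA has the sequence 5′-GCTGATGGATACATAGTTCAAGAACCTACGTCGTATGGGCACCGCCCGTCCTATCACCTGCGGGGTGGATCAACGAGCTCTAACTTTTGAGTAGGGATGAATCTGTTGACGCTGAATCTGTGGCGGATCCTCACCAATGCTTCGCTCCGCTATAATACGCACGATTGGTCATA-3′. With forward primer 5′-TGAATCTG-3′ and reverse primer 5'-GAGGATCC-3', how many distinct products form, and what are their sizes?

Two products: 35 bp, 20 bp

The forward primer TGAATCTG matches the top strand at positions 98–105, 113–120.
The reverse primer's reverse complement is GGATCCTC, matching at positions 125–132.
Each forward site pairs with the reverse site to give a product ending at position 132: sizes 35, 20 bp.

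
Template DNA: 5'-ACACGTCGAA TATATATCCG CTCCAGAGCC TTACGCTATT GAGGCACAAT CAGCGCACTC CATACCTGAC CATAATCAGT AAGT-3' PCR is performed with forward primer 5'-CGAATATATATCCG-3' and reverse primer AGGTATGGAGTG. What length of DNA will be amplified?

Forward primer CGAATATATATCCG is found on the top strand at positions 7–20.
Reverse complement of the reverse primer: CACTCCATACCT. This occurs on the top strand at positions 56–67.
Amplicon spans positions 7–67: 61 bp.

61 bp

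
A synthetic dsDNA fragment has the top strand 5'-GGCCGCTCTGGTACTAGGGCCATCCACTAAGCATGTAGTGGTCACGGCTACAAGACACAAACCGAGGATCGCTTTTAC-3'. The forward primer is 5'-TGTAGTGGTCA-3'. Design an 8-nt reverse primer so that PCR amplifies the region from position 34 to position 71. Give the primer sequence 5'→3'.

5'-CGATCCTC-3'

The product's 3' end on the top strand is position 71.
The reverse primer anneals to the top strand over positions 64–71, i.e. to GAGGATCG.
Its sequence written 5'→3' is the reverse complement: CGATCCTC.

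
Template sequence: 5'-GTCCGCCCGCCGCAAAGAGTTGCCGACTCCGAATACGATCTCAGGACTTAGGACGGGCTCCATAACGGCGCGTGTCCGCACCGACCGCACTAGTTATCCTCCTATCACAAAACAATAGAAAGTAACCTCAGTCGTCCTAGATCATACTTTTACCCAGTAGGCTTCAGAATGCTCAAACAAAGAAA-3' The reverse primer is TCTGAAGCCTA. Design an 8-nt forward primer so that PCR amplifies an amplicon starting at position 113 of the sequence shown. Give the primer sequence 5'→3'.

The reverse primer's reverse complement TAGGCTTCAGA matches the template at positions 158–168; the product starts at position 113.
The forward primer is identical to the top strand over positions 113–120: CAATAGAA.

5'-CAATAGAA-3'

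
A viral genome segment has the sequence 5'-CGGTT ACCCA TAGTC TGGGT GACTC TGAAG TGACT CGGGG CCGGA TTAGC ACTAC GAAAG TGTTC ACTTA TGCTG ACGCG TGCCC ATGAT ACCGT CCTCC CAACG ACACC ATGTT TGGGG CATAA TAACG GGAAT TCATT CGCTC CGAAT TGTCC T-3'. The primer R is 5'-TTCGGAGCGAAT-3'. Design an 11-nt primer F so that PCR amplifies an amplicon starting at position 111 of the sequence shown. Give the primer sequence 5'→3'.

The reverse primer's reverse complement ATTCGCTCCGAA matches the template at positions 138–149; the product starts at position 111.
The forward primer is identical to the top strand over positions 111–121: ATGTTTGGGGC.

5'-ATGTTTGGGGC-3'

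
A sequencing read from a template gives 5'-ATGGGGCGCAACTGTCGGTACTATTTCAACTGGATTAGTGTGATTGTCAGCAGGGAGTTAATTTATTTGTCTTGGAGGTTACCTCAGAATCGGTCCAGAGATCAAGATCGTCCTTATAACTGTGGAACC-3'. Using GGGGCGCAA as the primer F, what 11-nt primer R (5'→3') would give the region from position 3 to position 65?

The product's 3' end on the top strand is position 65.
The reverse primer anneals to the top strand over positions 55–65, i.e. to GAGTTAATTTA.
Its sequence written 5'→3' is the reverse complement: TAAATTAACTC.

5'-TAAATTAACTC-3'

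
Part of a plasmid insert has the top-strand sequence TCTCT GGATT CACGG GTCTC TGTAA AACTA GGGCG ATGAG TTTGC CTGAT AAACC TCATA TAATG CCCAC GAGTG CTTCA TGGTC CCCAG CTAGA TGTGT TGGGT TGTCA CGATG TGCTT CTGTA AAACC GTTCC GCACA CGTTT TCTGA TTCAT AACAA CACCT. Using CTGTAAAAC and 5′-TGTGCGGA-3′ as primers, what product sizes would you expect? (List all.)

The forward primer CTGTAAAAC matches the top strand at positions 20–28, 121–129.
The reverse primer's reverse complement is TCCGCACA, matching at positions 133–140.
Each forward site pairs with the reverse site to give a product ending at position 140: sizes 121, 20 bp.

121 bp, 20 bp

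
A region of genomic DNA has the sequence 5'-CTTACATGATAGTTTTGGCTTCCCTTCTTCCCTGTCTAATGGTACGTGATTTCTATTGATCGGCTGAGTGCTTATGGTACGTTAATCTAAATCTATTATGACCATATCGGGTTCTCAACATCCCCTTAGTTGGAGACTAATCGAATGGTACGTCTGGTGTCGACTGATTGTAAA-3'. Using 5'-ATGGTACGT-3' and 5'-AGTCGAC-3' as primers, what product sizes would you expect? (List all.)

127 bp, 92 bp, 21 bp

The forward primer ATGGTACGT matches the top strand at positions 39–47, 74–82, 145–153.
The reverse primer's reverse complement is GTCGACT, matching at positions 159–165.
Each forward site pairs with the reverse site to give a product ending at position 165: sizes 127, 92, 21 bp.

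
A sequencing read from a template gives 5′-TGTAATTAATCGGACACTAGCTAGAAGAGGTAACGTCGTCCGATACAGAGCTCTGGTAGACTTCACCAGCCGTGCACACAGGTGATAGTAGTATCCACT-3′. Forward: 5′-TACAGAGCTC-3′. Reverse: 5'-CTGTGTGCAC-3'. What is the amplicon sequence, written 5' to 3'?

Forward primer TACAGAGCTC is found on the top strand at positions 44–53.
Reverse complement of the reverse primer: GTGCACACAG. This occurs on the top strand at positions 72–81.
The product is the template from position 44 through 81 (38 bp).

5'-TACAGAGCTCTGGTAGACTTCACCAGCCGTGCACACAG-3'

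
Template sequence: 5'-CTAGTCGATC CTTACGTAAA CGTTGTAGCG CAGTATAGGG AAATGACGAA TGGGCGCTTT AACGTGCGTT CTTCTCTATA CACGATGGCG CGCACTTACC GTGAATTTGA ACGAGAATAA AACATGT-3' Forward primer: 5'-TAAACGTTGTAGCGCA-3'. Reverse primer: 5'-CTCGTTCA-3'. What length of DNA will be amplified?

Scanning the template, TAAACGTTGTAGCGCA occurs at positions 17–32; this primer anneals to the bottom strand there with its 3' end pointing downstream.
Taking the reverse complement of CTCGTTCA gives TGAACGAG, found at positions 108–115 on the template; the primer anneals here to the top strand with its 3' end pointing upstream.
The product runs from position 17 to position 115, so its length is 115 − 17 + 1 = 99 bp.

99 bp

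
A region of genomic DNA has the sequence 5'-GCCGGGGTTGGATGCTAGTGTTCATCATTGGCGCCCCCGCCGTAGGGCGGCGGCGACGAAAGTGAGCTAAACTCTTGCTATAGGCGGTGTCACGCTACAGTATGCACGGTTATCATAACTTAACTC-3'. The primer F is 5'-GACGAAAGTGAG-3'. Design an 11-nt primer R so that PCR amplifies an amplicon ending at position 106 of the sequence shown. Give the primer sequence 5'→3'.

5'-TGCATACTGTA-3'

The forward primer binds at positions 55–66; the product's 3' end on the top strand is position 106.
The reverse primer anneals to the top strand over positions 96–106, i.e. to TACAGTATGCA.
Its sequence written 5'→3' is the reverse complement: TGCATACTGTA.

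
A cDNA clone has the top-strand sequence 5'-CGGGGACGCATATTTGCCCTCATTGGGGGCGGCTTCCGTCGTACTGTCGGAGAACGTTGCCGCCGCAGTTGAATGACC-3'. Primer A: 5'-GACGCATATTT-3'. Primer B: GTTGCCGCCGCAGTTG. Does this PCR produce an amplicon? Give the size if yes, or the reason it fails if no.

No product — both primers anneal to the same strand and extend in the same direction.

Primer A (GACGCATATTT) matches the top strand at positions 5–15 (3' end points downstream).
Primer B (GTTGCCGCCGCAGTTG) also matches the top strand directly, at positions 56–71 — its reverse complement CAACTGCGGCGGCAAC is not present.
Both primers anneal to the bottom strand with 3' ends pointing the same way, so neither can prime synthesis back toward the other.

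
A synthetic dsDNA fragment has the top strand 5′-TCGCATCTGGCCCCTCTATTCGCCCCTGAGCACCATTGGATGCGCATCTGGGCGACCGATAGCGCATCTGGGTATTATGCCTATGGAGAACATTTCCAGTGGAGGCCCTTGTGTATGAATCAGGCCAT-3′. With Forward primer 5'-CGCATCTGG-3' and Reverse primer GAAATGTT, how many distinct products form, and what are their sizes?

The forward primer CGCATCTGG matches the top strand at positions 2–10, 43–51, 63–71.
The reverse primer's reverse complement is AACATTTC, matching at positions 89–96.
Each forward site pairs with the reverse site to give a product ending at position 96: sizes 95, 54, 34 bp.

Three products: 95 bp, 54 bp, 34 bp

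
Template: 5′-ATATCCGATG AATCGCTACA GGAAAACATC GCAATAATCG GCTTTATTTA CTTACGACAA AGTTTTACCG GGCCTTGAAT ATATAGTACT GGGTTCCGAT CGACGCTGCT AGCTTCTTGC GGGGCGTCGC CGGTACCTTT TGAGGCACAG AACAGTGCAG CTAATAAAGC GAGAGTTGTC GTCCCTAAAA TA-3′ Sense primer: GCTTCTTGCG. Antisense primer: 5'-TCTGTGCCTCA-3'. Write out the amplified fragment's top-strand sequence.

Forward primer GCTTCTTGCG is found on the top strand at positions 112–121.
Taking the reverse complement of TCTGTGCCTCA gives TGAGGCACAGA, found at positions 141–151 on the template; the primer anneals here to the top strand with its 3' end pointing upstream.
The product is the template from position 112 through 151 (40 bp).

5'-GCTTCTTGCGGGGCGTCGCCGGTACCTTTTGAGGCACAGA-3'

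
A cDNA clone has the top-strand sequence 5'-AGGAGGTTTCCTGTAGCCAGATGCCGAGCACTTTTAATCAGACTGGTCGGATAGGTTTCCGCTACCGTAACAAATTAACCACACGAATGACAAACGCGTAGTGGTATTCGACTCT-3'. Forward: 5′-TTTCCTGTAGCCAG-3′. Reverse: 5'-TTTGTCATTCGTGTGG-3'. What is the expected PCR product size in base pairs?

Forward primer TTTCCTGTAGCCAG is found on the top strand at positions 7–20.
Reverse complement of the reverse primer: CCACACGAATGACAAA. This occurs on the top strand at positions 79–94.
Product length = (reverse-primer end) − (forward-primer start) + 1 = 94 − 7 + 1 = 88 bp.

88 bp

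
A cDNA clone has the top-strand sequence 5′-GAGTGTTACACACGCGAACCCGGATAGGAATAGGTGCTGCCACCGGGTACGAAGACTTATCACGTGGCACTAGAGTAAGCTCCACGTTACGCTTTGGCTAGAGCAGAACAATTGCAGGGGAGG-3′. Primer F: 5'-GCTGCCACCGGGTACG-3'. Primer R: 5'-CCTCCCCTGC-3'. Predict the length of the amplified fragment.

88 bp

Forward primer GCTGCCACCGGGTACG is found on the top strand at positions 36–51.
The reverse primer's reverse complement is GCAGGGGAGG, which matches the template at positions 114–123.
Amplicon spans positions 36–123: 88 bp.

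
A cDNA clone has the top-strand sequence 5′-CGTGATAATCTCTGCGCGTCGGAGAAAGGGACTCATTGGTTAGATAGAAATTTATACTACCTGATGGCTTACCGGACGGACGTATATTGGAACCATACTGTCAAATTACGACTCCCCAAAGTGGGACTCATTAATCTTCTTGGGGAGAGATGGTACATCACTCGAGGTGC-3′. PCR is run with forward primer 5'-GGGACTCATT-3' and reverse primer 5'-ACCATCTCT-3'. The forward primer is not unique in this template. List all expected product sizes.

127 bp, 32 bp

The forward primer GGGACTCATT matches the top strand at positions 28–37, 123–132.
The reverse primer's reverse complement is AGAGATGGT, matching at positions 146–154.
Each forward site pairs with the reverse site to give a product ending at position 154: sizes 127, 32 bp.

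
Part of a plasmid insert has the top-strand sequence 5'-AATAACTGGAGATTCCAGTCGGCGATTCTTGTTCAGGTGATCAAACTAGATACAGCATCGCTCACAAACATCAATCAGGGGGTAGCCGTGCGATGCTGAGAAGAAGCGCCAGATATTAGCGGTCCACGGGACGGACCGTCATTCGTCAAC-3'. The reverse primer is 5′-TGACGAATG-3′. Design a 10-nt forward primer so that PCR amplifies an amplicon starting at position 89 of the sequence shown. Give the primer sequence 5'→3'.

The reverse primer's reverse complement CATTCGTCA matches the template at positions 140–148; the product starts at position 89.
The forward primer is identical to the top strand over positions 89–98: TGCGATGCTG.

5'-TGCGATGCTG-3'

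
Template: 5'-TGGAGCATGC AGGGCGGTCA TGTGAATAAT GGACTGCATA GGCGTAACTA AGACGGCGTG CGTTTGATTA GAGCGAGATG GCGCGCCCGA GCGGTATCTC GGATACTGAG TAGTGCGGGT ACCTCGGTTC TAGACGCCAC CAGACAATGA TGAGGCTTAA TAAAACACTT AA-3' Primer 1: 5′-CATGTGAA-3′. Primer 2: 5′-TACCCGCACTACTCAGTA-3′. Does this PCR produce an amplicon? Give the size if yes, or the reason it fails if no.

Primer 1 (CATGTGAA) matches the top strand at positions 19–26; it acts as a forward primer.
Primer 2's reverse complement is TACTGAGTAGTGCGGGTA, matching the top strand at positions 104–121; it acts as a reverse primer.
The 3' ends face each other across positions 19–121, giving a 103 bp product.

Yes — a 103 bp product.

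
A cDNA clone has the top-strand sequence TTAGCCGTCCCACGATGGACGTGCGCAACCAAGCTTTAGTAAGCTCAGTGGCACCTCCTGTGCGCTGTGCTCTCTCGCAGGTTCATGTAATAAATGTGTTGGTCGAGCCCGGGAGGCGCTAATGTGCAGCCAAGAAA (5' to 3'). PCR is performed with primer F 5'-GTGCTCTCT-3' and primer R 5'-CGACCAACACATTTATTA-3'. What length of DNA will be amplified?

Scanning the template, GTGCTCTCT occurs at positions 67–75; this primer anneals to the bottom strand there with its 3' end pointing downstream.
The reverse primer's reverse complement is TAATAAATGTGTTGGTCG, which matches the template at positions 88–105.
Amplicon spans positions 67–105: 39 bp.

39 bp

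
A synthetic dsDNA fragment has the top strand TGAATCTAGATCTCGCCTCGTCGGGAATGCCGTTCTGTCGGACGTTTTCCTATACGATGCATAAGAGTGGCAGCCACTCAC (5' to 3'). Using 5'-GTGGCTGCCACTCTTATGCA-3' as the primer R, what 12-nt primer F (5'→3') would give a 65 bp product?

The reverse primer's reverse complement TGCATAAGAGTGGCAGCCAC matches the template at positions 58–77, so the product ends at position 77.
A 65 bp product then starts at position 77 − 65 + 1 = 13.
The forward primer is identical to the top strand there: TCGCCTCGTCGG.

5'-TCGCCTCGTCGG-3'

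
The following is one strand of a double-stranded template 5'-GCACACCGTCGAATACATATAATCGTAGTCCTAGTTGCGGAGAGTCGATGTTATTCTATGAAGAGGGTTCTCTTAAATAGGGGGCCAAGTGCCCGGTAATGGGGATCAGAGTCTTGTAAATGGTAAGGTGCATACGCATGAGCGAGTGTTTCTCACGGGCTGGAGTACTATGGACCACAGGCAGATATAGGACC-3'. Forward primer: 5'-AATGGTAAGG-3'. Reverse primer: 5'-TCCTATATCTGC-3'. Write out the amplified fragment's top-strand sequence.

5'-AATGGTAAGGTGCATACGCATGAGCGAGTGTTTCTCACGGGCTGGAGTACTATGGACCACAGGCAGATATAGGA-3'

Scanning the template, AATGGTAAGG occurs at positions 119–128; this primer anneals to the bottom strand there with its 3' end pointing downstream.
The reverse primer's reverse complement is GCAGATATAGGA, which matches the template at positions 181–192.
The product is the template from position 119 through 192 (74 bp).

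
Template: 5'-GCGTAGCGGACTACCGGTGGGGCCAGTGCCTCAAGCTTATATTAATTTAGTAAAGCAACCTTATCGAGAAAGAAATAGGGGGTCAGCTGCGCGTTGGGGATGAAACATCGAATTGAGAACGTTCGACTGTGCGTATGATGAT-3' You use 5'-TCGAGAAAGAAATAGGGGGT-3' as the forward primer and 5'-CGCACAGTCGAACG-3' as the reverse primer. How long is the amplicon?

Forward primer TCGAGAAAGAAATAGGGGGT is found on the top strand at positions 64–83.
The reverse primer's reverse complement is CGTTCGACTGTGCG, which matches the template at positions 120–133.
Amplicon spans positions 64–133: 70 bp.

70 bp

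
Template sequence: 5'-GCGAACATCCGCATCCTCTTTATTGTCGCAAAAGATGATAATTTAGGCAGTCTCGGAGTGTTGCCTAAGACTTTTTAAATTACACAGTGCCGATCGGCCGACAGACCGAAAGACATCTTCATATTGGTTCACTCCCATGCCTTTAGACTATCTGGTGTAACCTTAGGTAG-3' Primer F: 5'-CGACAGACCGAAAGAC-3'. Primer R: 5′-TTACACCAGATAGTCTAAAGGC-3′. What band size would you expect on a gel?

The forward primer matches the template at positions 99–114.
Taking the reverse complement of TTACACCAGATAGTCTAAAGGC gives GCCTTTAGACTATCTGGTGTAA, found at positions 139–160 on the template; the primer anneals here to the top strand with its 3' end pointing upstream.
Amplicon spans positions 99–160: 62 bp.

62 bp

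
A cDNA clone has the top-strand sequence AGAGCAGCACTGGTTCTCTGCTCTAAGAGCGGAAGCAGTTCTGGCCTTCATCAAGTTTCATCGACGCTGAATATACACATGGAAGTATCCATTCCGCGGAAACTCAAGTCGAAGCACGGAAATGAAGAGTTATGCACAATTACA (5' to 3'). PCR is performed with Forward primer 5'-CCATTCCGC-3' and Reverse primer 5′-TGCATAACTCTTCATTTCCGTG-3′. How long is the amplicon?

Forward primer CCATTCCGC is found on the top strand at positions 89–97.
The reverse primer's reverse complement is CACGGAAATGAAGAGTTATGCA, which matches the template at positions 115–136.
Product length = (reverse-primer end) − (forward-primer start) + 1 = 136 − 89 + 1 = 48 bp.

48 bp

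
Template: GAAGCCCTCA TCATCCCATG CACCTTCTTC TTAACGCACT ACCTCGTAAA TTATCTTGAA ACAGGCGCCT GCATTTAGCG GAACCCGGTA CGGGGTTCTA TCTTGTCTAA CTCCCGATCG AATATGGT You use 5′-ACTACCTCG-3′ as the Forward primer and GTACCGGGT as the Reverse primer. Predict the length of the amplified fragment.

54 bp

The forward primer matches the template at positions 38–46.
The reverse primer's reverse complement is ACCCGGTAC, which matches the template at positions 83–91.
Amplicon spans positions 38–91: 54 bp.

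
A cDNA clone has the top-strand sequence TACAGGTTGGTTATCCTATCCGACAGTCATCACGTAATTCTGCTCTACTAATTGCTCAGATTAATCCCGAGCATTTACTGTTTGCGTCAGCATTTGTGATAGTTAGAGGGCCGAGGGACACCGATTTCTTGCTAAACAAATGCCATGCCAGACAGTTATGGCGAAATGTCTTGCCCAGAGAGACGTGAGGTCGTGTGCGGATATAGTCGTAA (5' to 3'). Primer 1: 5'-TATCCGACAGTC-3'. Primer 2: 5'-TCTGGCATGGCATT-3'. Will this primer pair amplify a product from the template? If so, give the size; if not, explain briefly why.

Yes — a 136 bp product.

Primer 1 (TATCCGACAGTC) matches the top strand at positions 17–28; it acts as a forward primer.
Primer 2's reverse complement is AATGCCATGCCAGA, matching the top strand at positions 139–152; it acts as a reverse primer.
The 3' ends face each other across positions 17–152, giving a 136 bp product.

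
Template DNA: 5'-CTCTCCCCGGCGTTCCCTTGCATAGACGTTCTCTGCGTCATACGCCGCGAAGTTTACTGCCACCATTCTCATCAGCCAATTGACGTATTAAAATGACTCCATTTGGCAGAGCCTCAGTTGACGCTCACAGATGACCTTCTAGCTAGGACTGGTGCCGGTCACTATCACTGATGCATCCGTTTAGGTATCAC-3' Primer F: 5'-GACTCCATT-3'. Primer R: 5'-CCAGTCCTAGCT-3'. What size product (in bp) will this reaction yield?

The forward primer matches the template at positions 95–103.
Reverse complement of the reverse primer: AGCTAGGACTGG. This occurs on the top strand at positions 141–152.
Product length = (reverse-primer end) − (forward-primer start) + 1 = 152 − 95 + 1 = 58 bp.

58 bp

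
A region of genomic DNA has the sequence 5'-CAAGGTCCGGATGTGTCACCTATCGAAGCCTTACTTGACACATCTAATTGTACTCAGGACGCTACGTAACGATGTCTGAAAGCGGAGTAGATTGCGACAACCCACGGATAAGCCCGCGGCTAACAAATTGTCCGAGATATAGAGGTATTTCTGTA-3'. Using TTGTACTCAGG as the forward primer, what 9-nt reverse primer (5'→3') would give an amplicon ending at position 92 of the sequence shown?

5'-ATCTACTCC-3'

The forward primer binds at positions 48–58; the product's 3' end on the top strand is position 92.
The reverse primer anneals to the top strand over positions 84–92, i.e. to GGAGTAGAT.
Its sequence written 5'→3' is the reverse complement: ATCTACTCC.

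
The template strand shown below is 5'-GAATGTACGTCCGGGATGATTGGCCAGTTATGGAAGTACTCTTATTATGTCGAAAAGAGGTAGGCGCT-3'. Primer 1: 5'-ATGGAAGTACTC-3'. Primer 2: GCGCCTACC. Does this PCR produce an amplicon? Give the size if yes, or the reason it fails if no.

Primer 1 (ATGGAAGTACTC) matches the top strand at positions 30–41; it acts as a forward primer.
Primer 2's reverse complement is GGTAGGCGC, matching the top strand at positions 59–67; it acts as a reverse primer.
The 3' ends face each other across positions 30–67, giving a 38 bp product.

Yes — a 38 bp product.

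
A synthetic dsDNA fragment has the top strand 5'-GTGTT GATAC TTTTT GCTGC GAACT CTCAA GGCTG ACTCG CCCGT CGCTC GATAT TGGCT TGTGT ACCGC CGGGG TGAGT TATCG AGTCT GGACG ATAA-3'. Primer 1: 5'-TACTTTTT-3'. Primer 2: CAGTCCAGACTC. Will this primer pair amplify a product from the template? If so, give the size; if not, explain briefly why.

No product — primer 2 has no binding site in the template.

Primer 2 (CAGTCCAGACTC) does not match the top strand, and its reverse complement GAGTCTGGACTG does not match either.
With no annealing site for primer 2, no amplification occurs.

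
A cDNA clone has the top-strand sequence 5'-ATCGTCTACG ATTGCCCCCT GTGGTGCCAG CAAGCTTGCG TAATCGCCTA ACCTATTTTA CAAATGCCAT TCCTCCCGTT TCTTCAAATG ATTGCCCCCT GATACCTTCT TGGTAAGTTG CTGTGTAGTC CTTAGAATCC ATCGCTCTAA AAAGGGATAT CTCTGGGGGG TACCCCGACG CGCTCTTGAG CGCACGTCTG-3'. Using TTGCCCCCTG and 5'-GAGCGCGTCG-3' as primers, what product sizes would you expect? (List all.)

The forward primer TTGCCCCCTG matches the top strand at positions 12–21, 92–101.
The reverse primer's reverse complement is CGACGCGCTC, matching at positions 176–185.
Each forward site pairs with the reverse site to give a product ending at position 185: sizes 174, 94 bp.

174 bp, 94 bp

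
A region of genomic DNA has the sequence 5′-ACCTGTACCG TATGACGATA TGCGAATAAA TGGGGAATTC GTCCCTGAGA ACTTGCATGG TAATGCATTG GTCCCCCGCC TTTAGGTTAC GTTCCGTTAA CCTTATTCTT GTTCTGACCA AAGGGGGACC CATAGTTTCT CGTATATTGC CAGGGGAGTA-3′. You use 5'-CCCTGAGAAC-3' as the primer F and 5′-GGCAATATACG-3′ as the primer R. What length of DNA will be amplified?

Scanning the template, CCCTGAGAAC occurs at positions 43–52; this primer anneals to the bottom strand there with its 3' end pointing downstream.
Reverse complement of the reverse primer: CGTATATTGCC. This occurs on the top strand at positions 141–151.
Amplicon spans positions 43–151: 109 bp.

109 bp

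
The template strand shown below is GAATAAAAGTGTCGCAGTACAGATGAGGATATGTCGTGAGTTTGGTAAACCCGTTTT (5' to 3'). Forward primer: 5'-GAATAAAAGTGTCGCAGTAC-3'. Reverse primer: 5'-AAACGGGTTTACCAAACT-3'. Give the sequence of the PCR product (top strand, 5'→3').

5'-GAATAAAAGTGTCGCAGTACAGATGAGGATATGTCGTGAGTTTGGTAAACCCGTTT-3'

Forward primer GAATAAAAGTGTCGCAGTAC is found on the top strand at positions 1–20.
Taking the reverse complement of AAACGGGTTTACCAAACT gives AGTTTGGTAAACCCGTTT, found at positions 39–56 on the template; the primer anneals here to the top strand with its 3' end pointing upstream.
The product is the template from position 1 through 56 (56 bp).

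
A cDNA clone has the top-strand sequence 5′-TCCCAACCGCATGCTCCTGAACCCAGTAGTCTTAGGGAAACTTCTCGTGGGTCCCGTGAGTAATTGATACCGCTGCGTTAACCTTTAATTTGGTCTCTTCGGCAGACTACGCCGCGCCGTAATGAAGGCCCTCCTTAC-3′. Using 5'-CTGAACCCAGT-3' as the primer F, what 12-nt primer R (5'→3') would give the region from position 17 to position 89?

5'-ATTAAAGGTTAA-3'

The product's 3' end on the top strand is position 89.
The reverse primer anneals to the top strand over positions 78–89, i.e. to TTAACCTTTAAT.
Its sequence written 5'→3' is the reverse complement: ATTAAAGGTTAA.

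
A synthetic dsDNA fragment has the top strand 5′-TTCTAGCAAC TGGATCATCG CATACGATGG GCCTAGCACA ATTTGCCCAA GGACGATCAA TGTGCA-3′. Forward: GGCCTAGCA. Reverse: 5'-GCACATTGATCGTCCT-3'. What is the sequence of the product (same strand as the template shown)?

5'-GGCCTAGCACAATTTGCCCAAGGACGATCAATGTGC-3'

The forward primer matches the template at positions 30–38.
Taking the reverse complement of GCACATTGATCGTCCT gives AGGACGATCAATGTGC, found at positions 50–65 on the template; the primer anneals here to the top strand with its 3' end pointing upstream.
The product is the template from position 30 through 65 (36 bp).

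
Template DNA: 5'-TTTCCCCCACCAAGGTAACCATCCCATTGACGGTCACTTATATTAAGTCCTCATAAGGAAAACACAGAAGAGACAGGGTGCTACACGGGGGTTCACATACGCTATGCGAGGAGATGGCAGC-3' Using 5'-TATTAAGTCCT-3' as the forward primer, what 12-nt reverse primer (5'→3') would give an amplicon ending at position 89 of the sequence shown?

The forward primer binds at positions 41–51; the product's 3' end on the top strand is position 89.
The reverse primer anneals to the top strand over positions 78–89, i.e. to GTGCTACACGGG.
Its sequence written 5'→3' is the reverse complement: CCCGTGTAGCAC.

5'-CCCGTGTAGCAC-3'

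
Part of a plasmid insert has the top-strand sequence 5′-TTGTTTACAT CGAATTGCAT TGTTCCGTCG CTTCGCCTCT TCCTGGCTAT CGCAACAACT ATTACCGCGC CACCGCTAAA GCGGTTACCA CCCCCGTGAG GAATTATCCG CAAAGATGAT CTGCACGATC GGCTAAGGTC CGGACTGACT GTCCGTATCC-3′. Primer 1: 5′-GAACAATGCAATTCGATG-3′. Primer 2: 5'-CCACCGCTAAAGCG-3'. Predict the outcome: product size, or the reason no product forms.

No product — the primers' 3' ends point away from each other.

Primer 1 (GAACAATGCAATTCGATG) has reverse complement CATCGAATTGCATTGTTC, which matches the top strand at positions 8–25; primer 1 anneals to the top strand there with its 3' end pointing upstream toward position 8.
Primer 2 (CCACCGCTAAAGCG) matches the top strand directly at positions 70–83; it anneals to the bottom strand with its 3' end pointing downstream toward position 83.
The 3' ends diverge (primer 1 extends toward position 1, primer 2 toward position 160), so the primers never converge on a shared product.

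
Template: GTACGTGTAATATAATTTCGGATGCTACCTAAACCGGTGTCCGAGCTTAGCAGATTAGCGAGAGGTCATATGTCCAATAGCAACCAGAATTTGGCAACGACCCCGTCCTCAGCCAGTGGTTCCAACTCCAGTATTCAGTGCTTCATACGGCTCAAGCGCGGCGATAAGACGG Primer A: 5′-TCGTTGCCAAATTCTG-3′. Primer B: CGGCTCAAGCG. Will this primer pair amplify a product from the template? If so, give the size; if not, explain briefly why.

Primer A (TCGTTGCCAAATTCTG) has reverse complement CAGAATTTGGCAACGA, which matches the top strand at positions 85–100; primer A anneals to the top strand there with its 3' end pointing upstream toward position 85.
Primer B (CGGCTCAAGCG) matches the top strand directly at positions 148–158; it anneals to the bottom strand with its 3' end pointing downstream toward position 158.
The 3' ends diverge (primer A extends toward position 1, primer B toward position 172), so the primers never converge on a shared product.

No product — the primers' 3' ends point away from each other.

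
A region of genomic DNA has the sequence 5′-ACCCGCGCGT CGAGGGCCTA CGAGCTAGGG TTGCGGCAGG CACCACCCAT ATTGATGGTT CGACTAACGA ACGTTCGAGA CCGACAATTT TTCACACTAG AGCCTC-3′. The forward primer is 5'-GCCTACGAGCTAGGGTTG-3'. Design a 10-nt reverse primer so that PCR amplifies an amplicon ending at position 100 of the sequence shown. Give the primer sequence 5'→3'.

5'-CTAGTGTGAA-3'

The forward primer binds at positions 16–33; the product's 3' end on the top strand is position 100.
The reverse primer anneals to the top strand over positions 91–100, i.e. to TTCACACTAG.
Its sequence written 5'→3' is the reverse complement: CTAGTGTGAA.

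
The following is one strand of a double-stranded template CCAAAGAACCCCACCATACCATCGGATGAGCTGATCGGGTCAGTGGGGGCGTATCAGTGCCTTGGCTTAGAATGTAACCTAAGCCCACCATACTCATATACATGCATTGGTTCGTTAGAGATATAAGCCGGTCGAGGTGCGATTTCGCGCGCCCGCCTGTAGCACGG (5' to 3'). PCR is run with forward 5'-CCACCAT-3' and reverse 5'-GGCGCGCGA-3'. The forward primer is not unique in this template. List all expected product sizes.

143 bp, 69 bp

The forward primer CCACCAT matches the top strand at positions 11–17, 85–91.
The reverse primer's reverse complement is TCGCGCGCC, matching at positions 145–153.
Each forward site pairs with the reverse site to give a product ending at position 153: sizes 143, 69 bp.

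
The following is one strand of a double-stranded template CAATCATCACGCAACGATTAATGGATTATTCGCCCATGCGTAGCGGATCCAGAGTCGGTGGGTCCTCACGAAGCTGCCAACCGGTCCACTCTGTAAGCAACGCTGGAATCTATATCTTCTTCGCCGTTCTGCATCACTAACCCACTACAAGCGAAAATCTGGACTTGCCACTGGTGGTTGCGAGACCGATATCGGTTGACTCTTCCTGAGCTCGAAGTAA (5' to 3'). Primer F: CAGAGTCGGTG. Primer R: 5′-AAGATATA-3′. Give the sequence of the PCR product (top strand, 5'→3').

The forward primer matches the template at positions 50–60.
Reverse complement of the reverse primer: TATATCTT. This occurs on the top strand at positions 111–118.
The product is the template from position 50 through 118 (69 bp).

5'-CAGAGTCGGTGGGTCCTCACGAAGCTGCCAACCGGTCCACTCTGTAAGCAACGCTGGAATCTATATCTT-3'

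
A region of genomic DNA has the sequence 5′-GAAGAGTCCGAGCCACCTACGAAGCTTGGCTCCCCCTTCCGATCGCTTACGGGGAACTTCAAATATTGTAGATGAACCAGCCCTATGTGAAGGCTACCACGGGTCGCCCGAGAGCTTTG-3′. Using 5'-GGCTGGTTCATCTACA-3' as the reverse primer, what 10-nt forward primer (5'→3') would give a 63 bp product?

The reverse primer's reverse complement TGTAGATGAACCAGCC matches the template at positions 67–82, so the product ends at position 82.
A 63 bp product then starts at position 82 − 63 + 1 = 20.
The forward primer is identical to the top strand there: CGAAGCTTGG.

5'-CGAAGCTTGG-3'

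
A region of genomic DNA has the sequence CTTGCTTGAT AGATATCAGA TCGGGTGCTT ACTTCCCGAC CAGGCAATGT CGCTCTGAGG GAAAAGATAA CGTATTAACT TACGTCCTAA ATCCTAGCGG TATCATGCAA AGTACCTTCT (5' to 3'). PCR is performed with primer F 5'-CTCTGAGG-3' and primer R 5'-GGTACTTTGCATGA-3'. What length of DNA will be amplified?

64 bp

The forward primer matches the template at positions 53–60.
Reverse complement of the reverse primer: TCATGCAAAGTACC. This occurs on the top strand at positions 103–116.
Amplicon spans positions 53–116: 64 bp.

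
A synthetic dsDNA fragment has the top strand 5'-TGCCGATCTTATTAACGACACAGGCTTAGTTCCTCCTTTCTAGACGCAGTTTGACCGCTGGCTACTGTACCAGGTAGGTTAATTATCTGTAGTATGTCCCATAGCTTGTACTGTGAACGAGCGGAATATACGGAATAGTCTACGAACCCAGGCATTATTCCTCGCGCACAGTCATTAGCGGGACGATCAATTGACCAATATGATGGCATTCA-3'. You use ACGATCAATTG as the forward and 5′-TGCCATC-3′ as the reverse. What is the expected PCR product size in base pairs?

The forward primer matches the template at positions 183–193.
The reverse primer's reverse complement is GATGGCA, which matches the template at positions 202–208.
Product length = (reverse-primer end) − (forward-primer start) + 1 = 208 − 183 + 1 = 26 bp.

26 bp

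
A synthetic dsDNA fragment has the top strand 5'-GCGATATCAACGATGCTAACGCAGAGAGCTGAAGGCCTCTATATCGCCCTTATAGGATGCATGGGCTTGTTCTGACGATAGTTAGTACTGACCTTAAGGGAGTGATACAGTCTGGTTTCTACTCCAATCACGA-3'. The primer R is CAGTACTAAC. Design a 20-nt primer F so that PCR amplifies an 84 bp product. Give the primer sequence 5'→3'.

5'-TCAACGATGCTAACGCAGAG-3'

The reverse primer's reverse complement GTTAGTACTG matches the template at positions 81–90, so the product ends at position 90.
An 84 bp product then starts at position 90 − 84 + 1 = 7.
The forward primer is identical to the top strand there: TCAACGATGCTAACGCAGAG.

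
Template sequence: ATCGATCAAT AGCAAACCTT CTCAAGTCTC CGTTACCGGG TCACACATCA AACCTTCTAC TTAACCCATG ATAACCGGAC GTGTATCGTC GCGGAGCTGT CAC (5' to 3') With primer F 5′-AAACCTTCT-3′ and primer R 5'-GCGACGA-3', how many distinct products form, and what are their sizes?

The forward primer AAACCTTCT matches the top strand at positions 14–22, 50–58.
The reverse primer's reverse complement is TCGTCGC, matching at positions 86–92.
Each forward site pairs with the reverse site to give a product ending at position 92: sizes 79, 43 bp.

Two products: 79 bp, 43 bp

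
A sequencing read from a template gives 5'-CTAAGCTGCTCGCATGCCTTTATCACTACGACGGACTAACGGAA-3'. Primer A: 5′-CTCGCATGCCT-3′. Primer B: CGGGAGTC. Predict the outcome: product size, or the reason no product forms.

Primer B (CGGGAGTC) does not match the top strand, and its reverse complement GACTCCCG does not match either.
With no annealing site for primer B, no amplification occurs.

No product — primer B has no binding site in the template.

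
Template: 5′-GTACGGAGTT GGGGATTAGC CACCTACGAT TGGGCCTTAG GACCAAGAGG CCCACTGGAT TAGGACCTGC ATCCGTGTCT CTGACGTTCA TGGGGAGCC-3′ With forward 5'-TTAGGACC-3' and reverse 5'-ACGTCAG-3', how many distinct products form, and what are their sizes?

Two products: 51 bp, 28 bp

The forward primer TTAGGACC matches the top strand at positions 37–44, 60–67.
The reverse primer's reverse complement is CTGACGT, matching at positions 81–87.
Each forward site pairs with the reverse site to give a product ending at position 87: sizes 51, 28 bp.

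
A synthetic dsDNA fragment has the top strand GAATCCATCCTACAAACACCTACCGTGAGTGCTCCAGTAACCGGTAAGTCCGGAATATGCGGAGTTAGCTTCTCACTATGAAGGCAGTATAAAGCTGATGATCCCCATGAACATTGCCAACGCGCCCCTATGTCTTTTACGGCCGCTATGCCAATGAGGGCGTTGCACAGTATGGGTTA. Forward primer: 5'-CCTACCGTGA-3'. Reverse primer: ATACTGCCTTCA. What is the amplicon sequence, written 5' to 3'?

Forward primer CCTACCGTGA is found on the top strand at positions 19–28.
The reverse primer's reverse complement is TGAAGGCAGTAT, which matches the template at positions 79–90.
The product is the template from position 19 through 90 (72 bp).

5'-CCTACCGTGAGTGCTCCAGTAACCGGTAAGTCCGGAATATGCGGAGTTAGCTTCTCACTATGAAGGCAGTAT-3'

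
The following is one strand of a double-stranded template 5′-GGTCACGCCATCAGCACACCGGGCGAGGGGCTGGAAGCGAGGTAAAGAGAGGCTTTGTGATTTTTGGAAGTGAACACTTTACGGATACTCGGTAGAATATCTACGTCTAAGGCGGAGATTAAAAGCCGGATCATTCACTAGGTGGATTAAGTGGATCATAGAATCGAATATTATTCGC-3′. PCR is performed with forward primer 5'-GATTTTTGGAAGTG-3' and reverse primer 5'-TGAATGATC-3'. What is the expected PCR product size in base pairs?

Forward primer GATTTTTGGAAGTG is found on the top strand at positions 59–72.
Taking the reverse complement of TGAATGATC gives GATCATTCA, found at positions 129–137 on the template; the primer anneals here to the top strand with its 3' end pointing upstream.
Product length = (reverse-primer end) − (forward-primer start) + 1 = 137 − 59 + 1 = 79 bp.

79 bp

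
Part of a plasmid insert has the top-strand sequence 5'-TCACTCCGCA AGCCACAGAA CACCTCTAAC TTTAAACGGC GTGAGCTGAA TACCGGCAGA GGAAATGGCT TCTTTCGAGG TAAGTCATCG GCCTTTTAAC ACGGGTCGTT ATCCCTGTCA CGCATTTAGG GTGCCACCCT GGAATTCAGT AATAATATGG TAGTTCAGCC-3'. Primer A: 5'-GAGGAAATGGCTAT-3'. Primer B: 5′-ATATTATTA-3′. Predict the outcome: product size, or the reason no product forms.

No product — primer A has no binding site in the template.

Primer A (GAGGAAATGGCTAT) does not match the top strand, and its reverse complement ATAGCCATTTCCTC does not match either.
With no annealing site for primer A, no amplification occurs.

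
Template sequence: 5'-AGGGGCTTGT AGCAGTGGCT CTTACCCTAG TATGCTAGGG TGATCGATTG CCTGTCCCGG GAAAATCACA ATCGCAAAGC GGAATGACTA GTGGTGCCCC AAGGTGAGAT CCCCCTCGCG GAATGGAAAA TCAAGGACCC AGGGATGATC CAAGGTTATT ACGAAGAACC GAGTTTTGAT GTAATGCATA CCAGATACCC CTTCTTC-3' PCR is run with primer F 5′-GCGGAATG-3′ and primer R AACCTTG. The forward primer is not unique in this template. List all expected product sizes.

79 bp, 40 bp

The forward primer GCGGAATG matches the top strand at positions 79–86, 118–125.
The reverse primer's reverse complement is CAAGGTT, matching at positions 151–157.
Each forward site pairs with the reverse site to give a product ending at position 157: sizes 79, 40 bp.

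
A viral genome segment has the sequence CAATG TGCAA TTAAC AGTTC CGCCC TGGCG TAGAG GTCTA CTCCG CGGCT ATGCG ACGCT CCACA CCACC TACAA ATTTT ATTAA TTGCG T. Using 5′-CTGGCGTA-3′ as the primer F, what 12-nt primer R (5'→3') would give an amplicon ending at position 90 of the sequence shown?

The forward primer binds at positions 25–32; the product's 3' end on the top strand is position 90.
The reverse primer anneals to the top strand over positions 79–90, i.e. to TTATTAATTGCG.
Its sequence written 5'→3' is the reverse complement: CGCAATTAATAA.

5'-CGCAATTAATAA-3'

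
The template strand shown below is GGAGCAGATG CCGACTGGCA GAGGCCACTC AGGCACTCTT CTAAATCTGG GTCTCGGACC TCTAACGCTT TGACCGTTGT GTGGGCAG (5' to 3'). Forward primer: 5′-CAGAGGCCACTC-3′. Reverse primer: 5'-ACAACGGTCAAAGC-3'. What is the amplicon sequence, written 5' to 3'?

The forward primer matches the template at positions 19–30.
The reverse primer's reverse complement is GCTTTGACCGTTGT, which matches the template at positions 67–80.
The product is the template from position 19 through 80 (62 bp).

5'-CAGAGGCCACTCAGGCACTCTTCTAAATCTGGGTCTCGGACCTCTAACGCTTTGACCGTTGT-3'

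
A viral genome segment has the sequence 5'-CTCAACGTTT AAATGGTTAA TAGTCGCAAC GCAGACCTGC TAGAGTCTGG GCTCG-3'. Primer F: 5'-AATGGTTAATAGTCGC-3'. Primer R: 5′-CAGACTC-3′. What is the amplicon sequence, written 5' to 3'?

Forward primer AATGGTTAATAGTCGC is found on the top strand at positions 12–27.
Taking the reverse complement of CAGACTC gives GAGTCTG, found at positions 43–49 on the template; the primer anneals here to the top strand with its 3' end pointing upstream.
The product is the template from position 12 through 49 (38 bp).

5'-AATGGTTAATAGTCGCAACGCAGACCTGCTAGAGTCTG-3'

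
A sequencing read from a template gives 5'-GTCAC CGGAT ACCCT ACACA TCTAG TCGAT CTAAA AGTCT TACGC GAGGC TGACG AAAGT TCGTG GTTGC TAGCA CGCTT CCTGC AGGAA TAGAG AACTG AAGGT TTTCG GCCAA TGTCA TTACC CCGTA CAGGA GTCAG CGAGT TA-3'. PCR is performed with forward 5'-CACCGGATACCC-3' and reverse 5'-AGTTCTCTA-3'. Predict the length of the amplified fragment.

The forward primer matches the template at positions 3–14.
Reverse complement of the reverse primer: TAGAGAACT. This occurs on the top strand at positions 91–99.
Amplicon spans positions 3–99: 97 bp.

97 bp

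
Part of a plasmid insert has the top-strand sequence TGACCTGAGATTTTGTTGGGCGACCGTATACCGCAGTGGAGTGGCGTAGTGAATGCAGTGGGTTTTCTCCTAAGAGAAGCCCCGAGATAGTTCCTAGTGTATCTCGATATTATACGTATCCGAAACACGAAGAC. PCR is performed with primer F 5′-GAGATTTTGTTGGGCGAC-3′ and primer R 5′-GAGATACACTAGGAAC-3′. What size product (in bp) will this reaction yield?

Forward primer GAGATTTTGTTGGGCGAC is found on the top strand at positions 7–24.
Reverse complement of the reverse primer: GTTCCTAGTGTATCTC. This occurs on the top strand at positions 90–105.
Product length = (reverse-primer end) − (forward-primer start) + 1 = 105 − 7 + 1 = 99 bp.

99 bp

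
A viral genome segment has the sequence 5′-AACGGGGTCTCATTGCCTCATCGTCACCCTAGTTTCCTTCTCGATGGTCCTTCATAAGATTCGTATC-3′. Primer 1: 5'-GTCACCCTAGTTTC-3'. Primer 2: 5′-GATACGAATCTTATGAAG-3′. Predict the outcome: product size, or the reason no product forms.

Primer 1 (GTCACCCTAGTTTC) matches the top strand at positions 23–36; it acts as a forward primer.
Primer 2's reverse complement is CTTCATAAGATTCGTATC, matching the top strand at positions 50–67; it acts as a reverse primer.
The 3' ends face each other across positions 23–67, giving a 45 bp product.

Yes — a 45 bp product.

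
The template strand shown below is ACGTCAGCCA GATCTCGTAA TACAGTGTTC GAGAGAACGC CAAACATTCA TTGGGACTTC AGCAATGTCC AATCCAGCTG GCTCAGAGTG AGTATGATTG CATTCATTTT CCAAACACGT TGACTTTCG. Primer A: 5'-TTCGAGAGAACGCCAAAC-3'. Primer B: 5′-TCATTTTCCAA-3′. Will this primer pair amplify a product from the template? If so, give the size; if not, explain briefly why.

Primer A (TTCGAGAGAACGCCAAAC) matches the top strand at positions 28–45 (3' end points downstream).
Primer B (TCATTTTCCAA) also matches the top strand directly, at positions 104–114 — its reverse complement TTGGAAAATGA is not present.
Both primers anneal to the bottom strand with 3' ends pointing the same way, so neither can prime synthesis back toward the other.

No product — both primers anneal to the same strand and extend in the same direction.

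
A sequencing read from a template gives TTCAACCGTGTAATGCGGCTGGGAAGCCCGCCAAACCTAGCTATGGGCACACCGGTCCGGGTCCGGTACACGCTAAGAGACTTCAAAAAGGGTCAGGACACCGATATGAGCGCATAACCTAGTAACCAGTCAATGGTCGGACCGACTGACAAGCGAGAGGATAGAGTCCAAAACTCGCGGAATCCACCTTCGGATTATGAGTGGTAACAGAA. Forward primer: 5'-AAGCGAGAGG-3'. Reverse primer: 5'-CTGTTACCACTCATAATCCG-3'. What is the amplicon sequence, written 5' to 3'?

5'-AAGCGAGAGGATAGAGTCCAAAACTCGCGGAATCCACCTTCGGATTATGAGTGGTAACAG-3'

Scanning the template, AAGCGAGAGG occurs at positions 151–160; this primer anneals to the bottom strand there with its 3' end pointing downstream.
Reverse complement of the reverse primer: CGGATTATGAGTGGTAACAG. This occurs on the top strand at positions 191–210.
The product is the template from position 151 through 210 (60 bp).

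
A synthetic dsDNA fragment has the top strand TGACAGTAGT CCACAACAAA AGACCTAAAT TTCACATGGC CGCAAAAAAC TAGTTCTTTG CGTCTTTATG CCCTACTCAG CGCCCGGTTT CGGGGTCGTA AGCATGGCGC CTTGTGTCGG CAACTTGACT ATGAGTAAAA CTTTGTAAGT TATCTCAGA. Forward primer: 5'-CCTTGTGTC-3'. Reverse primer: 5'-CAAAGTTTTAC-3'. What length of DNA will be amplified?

36 bp

Forward primer CCTTGTGTC is found on the top strand at positions 110–118.
The reverse primer's reverse complement is GTAAAACTTTG, which matches the template at positions 135–145.
The product runs from position 110 to position 145, so its length is 145 − 110 + 1 = 36 bp.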